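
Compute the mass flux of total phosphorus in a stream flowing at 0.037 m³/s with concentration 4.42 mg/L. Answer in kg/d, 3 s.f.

Mass flux = Q·C = 0.037 m³/s × 4.42 g/m³ = 0.1635 g/s.
= 0.1635 g/s × 86.4 = 14.13 kg/d.

14.1 kg/d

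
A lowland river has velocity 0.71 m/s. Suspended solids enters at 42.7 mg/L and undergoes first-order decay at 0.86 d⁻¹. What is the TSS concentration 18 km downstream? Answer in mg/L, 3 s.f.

33.2 mg/L

Travel time t = 18 km / 0.71 m/s = 1.8e+04/0.71 = 2.535e+04 s = 0.2934 d.
First-order decay: C = 42.7·exp(−0.86·0.2934) = 42.7·0.777 = 33.18 mg/L.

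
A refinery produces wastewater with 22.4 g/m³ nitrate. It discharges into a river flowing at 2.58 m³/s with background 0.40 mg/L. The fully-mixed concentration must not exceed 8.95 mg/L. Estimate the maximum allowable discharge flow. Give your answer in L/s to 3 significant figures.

1640 L/s

Mass balance at complete mixing: C_std·(Q_w + Q_r) = Q_w·C_e + Q_r·C_b.
Rearranging, Q_w = Q_r·(C_std − C_b)/(C_e − C_std) = 2.58·(8.95 − 0.4) / (22.4 − 8.95) = 1.64 m³/s.
= 1640 L/s.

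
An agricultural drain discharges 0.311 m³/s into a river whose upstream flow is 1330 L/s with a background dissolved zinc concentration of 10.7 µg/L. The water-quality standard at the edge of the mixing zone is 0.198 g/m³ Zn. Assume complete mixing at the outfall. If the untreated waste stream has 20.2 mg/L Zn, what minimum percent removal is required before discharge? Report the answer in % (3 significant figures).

1330 L/s = 1.33 m³/s.
10.7 µg/L = 0.0107 mg/L.
Mass balance: 0.198·1.641 = 0.311·Cₑ + 1.33·0.0107.
Cₑ = (0.3249 − 0.01423) / 0.311 = 0.999 mg/L.
Required removal = 1 − 0.999/20.2 = 95.05 %.

95.1 %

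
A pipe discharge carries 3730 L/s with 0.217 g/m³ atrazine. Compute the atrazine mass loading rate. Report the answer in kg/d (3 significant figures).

3730 L/s = 3.73 m³/s.
Mass flux = Q·C = 3.73 m³/s × 0.217 g/m³ = 0.8094 g/s.
= 0.8094 g/s × 86.4 = 69.93 kg/d.

69.9 kg/d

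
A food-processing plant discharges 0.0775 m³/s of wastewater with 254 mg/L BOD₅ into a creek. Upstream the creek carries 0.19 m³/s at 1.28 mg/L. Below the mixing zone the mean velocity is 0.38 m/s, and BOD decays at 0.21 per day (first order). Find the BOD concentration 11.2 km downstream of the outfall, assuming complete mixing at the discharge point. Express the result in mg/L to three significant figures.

After complete mixing, C₀ = (0.0775·254 + 0.19·1.28) / 0.2675 = 74.5 mg/L.
Travel time t = 1.12e+04 m / 0.38 m/s = 2.947e+04 s = 0.3411 d.
C = 74.5·exp(−0.21·0.3411) = 74.5·0.9309 = 69.35 mg/L.

69.3 mg/L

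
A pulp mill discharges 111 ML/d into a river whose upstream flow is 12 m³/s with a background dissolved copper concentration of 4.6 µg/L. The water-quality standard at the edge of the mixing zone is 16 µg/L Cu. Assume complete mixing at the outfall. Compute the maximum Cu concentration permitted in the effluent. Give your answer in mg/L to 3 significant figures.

111 ML/d = 1.285 m³/s.
4.6 µg/L = 0.0046 mg/L.
16 µg/L = 0.016 mg/L.
Mass balance: 0.016·13.28 = 1.285·Cₑ + 12·0.0046.
Cₑ = (0.2126 − 0.0552) / 1.285 = 0.1225 mg/L.

0.122 mg/L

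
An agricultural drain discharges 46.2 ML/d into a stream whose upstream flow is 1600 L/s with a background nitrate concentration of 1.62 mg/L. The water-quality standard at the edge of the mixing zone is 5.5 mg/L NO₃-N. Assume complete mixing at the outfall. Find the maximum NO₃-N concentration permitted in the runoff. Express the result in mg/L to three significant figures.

17.1 mg/L

46.2 ML/d = 0.5347 m³/s.
1600 L/s = 1.6 m³/s.
Mass balance: 5.5·2.135 = 0.5347·Cₑ + 1.6·1.62.
Cₑ = (11.74 − 2.592) / 0.5347 = 17.11 mg/L.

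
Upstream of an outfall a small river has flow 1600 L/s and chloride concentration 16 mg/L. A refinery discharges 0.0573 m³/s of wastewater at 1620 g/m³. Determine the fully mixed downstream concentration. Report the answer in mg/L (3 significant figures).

71.5 mg/L

1600 L/s = 1.6 m³/s.
Flow-weighted mixing gives C = (0.0573·1620 + 1.6·16) / (0.0573 + 1.6) = 118.4/1.657 = 71.46 mg/L.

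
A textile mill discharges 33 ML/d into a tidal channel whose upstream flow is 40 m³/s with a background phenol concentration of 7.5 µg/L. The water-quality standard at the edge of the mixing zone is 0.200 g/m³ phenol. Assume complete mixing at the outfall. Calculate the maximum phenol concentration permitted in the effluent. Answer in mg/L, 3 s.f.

33 ML/d = 0.3819 m³/s.
7.5 µg/L = 0.0075 mg/L.
Mass balance: 0.2·40.38 = 0.3819·Cₑ + 40·0.0075.
Cₑ = (8.076 − 0.3) / 0.3819 = 20.36 mg/L.

20.4 mg/L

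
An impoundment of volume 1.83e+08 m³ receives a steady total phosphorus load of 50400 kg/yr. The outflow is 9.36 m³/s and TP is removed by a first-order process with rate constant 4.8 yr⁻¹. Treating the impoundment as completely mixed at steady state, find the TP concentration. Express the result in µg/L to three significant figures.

Outflow Q = 9.36 m³/s × 3.156e+07 s/yr = 2.954e+08 m³/yr.
Steady-state CSTR mass balance: W = Q·C + k·V·C, so C = W/(Q + kV).
Q + kV = 2.954e+08 + 4.8·1.83e+08 = 1.174e+09 m³/yr.
C = 50400/1.174e+09 = 4.294e-05 kg/m³ = 0.04294 mg/L = 42.94 µg/L.

42.9 µg/L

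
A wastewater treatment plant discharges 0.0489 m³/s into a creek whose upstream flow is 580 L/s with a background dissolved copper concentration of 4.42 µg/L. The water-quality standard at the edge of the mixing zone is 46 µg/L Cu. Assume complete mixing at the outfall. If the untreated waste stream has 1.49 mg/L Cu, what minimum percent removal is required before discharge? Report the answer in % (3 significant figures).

580 L/s = 0.58 m³/s.
4.42 µg/L = 0.00442 mg/L.
46 µg/L = 0.046 mg/L.
Mass balance: 0.046·0.6289 = 0.0489·Cₑ + 0.58·0.00442.
Cₑ = (0.02893 − 0.002564) / 0.0489 = 0.5392 mg/L.
Required removal = 1 − 0.5392/1.49 = 63.81 %.

63.8 %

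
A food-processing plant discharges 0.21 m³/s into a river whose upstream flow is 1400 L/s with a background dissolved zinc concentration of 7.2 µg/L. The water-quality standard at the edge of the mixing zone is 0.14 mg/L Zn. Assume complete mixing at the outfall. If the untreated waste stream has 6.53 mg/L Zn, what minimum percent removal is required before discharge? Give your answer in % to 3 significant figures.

1400 L/s = 1.4 m³/s.
7.2 µg/L = 0.0072 mg/L.
Mass balance: 0.14·1.61 = 0.21·Cₑ + 1.4·0.0072.
Cₑ = (0.2254 − 0.01008) / 0.21 = 1.025 mg/L.
Required removal = 1 − 1.025/6.53 = 84.3 %.

84.3 %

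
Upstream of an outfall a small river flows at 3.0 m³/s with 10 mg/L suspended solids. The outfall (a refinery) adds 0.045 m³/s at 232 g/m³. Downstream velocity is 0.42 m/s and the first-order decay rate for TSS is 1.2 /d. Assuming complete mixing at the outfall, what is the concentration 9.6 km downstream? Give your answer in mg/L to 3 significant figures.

After complete mixing, C₀ = (0.045·232 + 3·10) / 3.045 = 13.28 mg/L.
Travel time t = 9600 m / 0.42 m/s = 2.286e+04 s = 0.2646 d.
C = 13.28·exp(−1.2·0.2646) = 13.28·0.728 = 9.668 mg/L.

9.67 mg/L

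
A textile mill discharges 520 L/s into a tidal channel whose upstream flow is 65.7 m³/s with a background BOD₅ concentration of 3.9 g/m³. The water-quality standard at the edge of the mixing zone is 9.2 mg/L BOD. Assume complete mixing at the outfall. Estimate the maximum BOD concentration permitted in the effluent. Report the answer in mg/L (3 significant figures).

679 mg/L

520 L/s = 0.52 m³/s.
Mass balance: 9.2·66.22 = 0.52·Cₑ + 65.7·3.9.
Cₑ = (609.2 − 256.2) / 0.52 = 678.8 mg/L.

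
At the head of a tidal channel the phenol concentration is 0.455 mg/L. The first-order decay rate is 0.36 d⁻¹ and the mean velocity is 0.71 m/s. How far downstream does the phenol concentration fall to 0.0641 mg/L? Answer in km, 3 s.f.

From C = C₀·e^(−kt), t = ln(C₀/C)/k = ln(0.455/0.0641)/0.36 = 1.96/0.36 = 5.444 d.
Distance = v·t = 0.71 m/s × 4.704e+05 s = 3.34e+05 m = 334 km.

334 km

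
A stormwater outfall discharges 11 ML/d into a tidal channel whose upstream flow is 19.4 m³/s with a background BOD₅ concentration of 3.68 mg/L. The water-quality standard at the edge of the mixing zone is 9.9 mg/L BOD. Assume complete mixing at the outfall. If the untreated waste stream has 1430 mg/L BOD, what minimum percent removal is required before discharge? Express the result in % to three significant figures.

33.0 %

11 ML/d = 0.1273 m³/s.
Mass balance: 9.9·19.53 = 0.1273·Cₑ + 19.4·3.68.
Cₑ = (193.3 − 71.39) / 0.1273 = 957.7 mg/L.
Required removal = 1 − 957.7/1430 = 33.03 %.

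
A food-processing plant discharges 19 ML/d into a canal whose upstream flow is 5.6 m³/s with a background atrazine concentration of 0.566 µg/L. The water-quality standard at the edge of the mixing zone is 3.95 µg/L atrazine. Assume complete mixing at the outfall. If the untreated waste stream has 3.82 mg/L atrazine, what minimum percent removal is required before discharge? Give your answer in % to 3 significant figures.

97.6 %

19 ML/d = 0.2199 m³/s.
0.566 µg/L = 0.000566 mg/L.
3.95 µg/L = 0.00395 mg/L.
Mass balance: 0.00395·5.82 = 0.2199·Cₑ + 5.6·0.000566.
Cₑ = (0.02299 − 0.00317) / 0.2199 = 0.09012 mg/L.
Required removal = 1 − 0.09012/3.82 = 97.64 %.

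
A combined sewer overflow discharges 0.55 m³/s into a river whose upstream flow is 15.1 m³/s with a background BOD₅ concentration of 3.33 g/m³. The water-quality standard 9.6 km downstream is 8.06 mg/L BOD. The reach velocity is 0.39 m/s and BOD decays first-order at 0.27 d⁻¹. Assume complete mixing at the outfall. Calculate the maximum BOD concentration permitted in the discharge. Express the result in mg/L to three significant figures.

Travel time to the compliance point: t = 9600/0.39 = 2.462e+04 s = 0.2849 d; decay factor exp(−0.27·0.2849) = 0.926.
So the concentration just after mixing may be at most 8.06/0.926 = 8.704 mg/L.
Mass balance: 8.704·15.65 = 0.55·Cₑ + 15.1·3.33.
Cₑ = (136.2 − 50.28) / 0.55 = 156.3 mg/L.

156 mg/L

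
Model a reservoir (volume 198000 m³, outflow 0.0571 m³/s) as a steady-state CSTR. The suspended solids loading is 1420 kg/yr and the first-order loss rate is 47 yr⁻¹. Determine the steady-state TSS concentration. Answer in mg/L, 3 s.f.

Outflow Q = 0.0571 m³/s × 3.156e+07 s/yr = 1.802e+06 m³/yr.
Steady-state CSTR mass balance: W = Q·C + k·V·C, so C = W/(Q + kV).
Q + kV = 1.802e+06 + 47·198000 = 1.111e+07 m³/yr.
C = 1420/1.111e+07 = 0.0001278 kg/m³ = 0.1278 mg/L.

0.128 mg/L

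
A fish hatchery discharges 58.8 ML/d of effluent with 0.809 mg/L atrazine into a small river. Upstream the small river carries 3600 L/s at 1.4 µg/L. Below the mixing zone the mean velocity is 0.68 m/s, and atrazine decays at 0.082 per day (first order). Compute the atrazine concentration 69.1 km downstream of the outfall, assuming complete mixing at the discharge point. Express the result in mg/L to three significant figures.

58.8 ML/d = 0.6806 m³/s.
3600 L/s = 3.6 m³/s.
1.4 µg/L = 0.0014 mg/L.
After complete mixing, C₀ = (0.6806·0.809 + 3.6·0.0014) / 4.281 = 0.1298 mg/L.
Travel time t = 6.91e+04 m / 0.68 m/s = 1.016e+05 s = 1.176 d.
C = 0.1298·exp(−0.082·1.176) = 0.1298·0.9081 = 0.1179 mg/L.

0.118 mg/L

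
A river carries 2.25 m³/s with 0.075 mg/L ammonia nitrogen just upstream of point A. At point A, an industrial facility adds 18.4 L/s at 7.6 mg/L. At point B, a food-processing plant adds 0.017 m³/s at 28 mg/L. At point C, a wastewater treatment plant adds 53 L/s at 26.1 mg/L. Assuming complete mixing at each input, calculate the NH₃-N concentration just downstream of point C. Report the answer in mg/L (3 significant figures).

18.4 L/s = 0.0184 m³/s.
After input A: C = (2.25·0.075 + 0.0184·7.6) / 2.268 = 0.136 mg/L.
After input B: C = (2.268·0.136 + 0.017·28) / 2.285 = 0.3433 mg/L.
53 L/s = 0.053 m³/s.
After input C: C = (2.285·0.3433 + 0.053·26.1) / 2.338 = 0.9271 mg/L.

0.927 mg/L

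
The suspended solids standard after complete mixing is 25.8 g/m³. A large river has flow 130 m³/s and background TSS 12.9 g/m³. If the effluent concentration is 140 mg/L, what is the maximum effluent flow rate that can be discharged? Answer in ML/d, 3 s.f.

Mass balance at complete mixing: C_std·(Q_w + Q_r) = Q_w·C_e + Q_r·C_b.
Rearranging, Q_w = Q_r·(C_std − C_b)/(C_e − C_std) = 130·(25.8 − 12.9) / (140 − 25.8) = 14.68 m³/s.
= 1269 ML/d.

1270 ML/d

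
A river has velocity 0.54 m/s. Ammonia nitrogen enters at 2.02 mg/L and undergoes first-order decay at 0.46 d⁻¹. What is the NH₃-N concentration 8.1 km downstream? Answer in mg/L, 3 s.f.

Travel time t = 8.1 km / 0.54 m/s = 8100/0.54 = 1.5e+04 s = 0.1736 d.
First-order decay: C = 2.02·exp(−0.46·0.1736) = 2.02·0.9232 = 1.865 mg/L.

1.86 mg/L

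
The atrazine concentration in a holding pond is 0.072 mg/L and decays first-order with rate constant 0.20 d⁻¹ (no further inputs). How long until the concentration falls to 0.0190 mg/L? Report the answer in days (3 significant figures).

t = ln(C₀/C)/k = ln(0.072/0.0190)/0.20 = 1.332/0.20 = 6.661 d.

6.66 d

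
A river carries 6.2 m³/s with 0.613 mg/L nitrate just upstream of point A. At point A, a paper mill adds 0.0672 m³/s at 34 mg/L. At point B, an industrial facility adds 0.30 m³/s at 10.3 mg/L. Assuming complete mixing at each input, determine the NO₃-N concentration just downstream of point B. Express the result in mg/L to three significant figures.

1.40 mg/L

After input A: C = (6.2·0.613 + 0.0672·34) / 6.267 = 0.971 mg/L.
After input B: C = (6.267·0.971 + 0.3·10.3) / 6.567 = 1.397 mg/L.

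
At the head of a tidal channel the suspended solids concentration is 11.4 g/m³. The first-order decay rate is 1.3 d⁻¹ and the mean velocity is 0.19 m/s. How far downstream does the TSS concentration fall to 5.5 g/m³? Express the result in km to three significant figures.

From C = C₀·e^(−kt), t = ln(C₀/C)/k = ln(11.4/5.5)/1.3 = 0.7289/1.3 = 0.5607 d.
Distance = v·t = 0.19 m/s × 4.844e+04 s = 9204 m = 9.204 km.

9.20 km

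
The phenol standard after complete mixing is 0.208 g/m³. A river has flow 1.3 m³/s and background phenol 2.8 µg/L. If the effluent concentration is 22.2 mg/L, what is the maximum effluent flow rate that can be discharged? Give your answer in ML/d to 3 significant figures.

1.05 ML/d

2.8 µg/L = 0.0028 mg/L.
Mass balance at complete mixing: C_std·(Q_w + Q_r) = Q_w·C_e + Q_r·C_b.
Rearranging, Q_w = Q_r·(C_std − C_b)/(C_e − C_std) = 1.3·(0.208 − 0.0028) / (22.2 − 0.208) = 0.01213 m³/s.
= 1.048 ML/d.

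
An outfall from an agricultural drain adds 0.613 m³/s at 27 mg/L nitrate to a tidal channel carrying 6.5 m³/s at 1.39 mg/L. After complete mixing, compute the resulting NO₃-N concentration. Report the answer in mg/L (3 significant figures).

3.60 mg/L

By mass balance at complete mixing, C = (0.613·27 + 6.5·1.39) / (0.613 + 6.5) = 25.59/7.113 = 3.597 mg/L.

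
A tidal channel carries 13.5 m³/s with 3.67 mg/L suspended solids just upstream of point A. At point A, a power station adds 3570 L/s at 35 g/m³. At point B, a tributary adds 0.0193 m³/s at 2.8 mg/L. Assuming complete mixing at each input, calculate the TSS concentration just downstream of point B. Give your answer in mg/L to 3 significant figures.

10.2 mg/L

3570 L/s = 3.57 m³/s.
After input A: C = (13.5·3.67 + 3.57·35) / 17.07 = 10.22 mg/L.
After input B: C = (17.07·10.22 + 0.0193·2.8) / 17.09 = 10.21 mg/L.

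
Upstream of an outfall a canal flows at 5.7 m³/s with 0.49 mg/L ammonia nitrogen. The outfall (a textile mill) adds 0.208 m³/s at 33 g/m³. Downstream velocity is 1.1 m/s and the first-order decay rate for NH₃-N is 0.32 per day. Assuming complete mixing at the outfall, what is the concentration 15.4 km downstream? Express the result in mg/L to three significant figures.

After complete mixing, C₀ = (0.208·33 + 5.7·0.49) / 5.908 = 1.635 mg/L.
Travel time t = 1.54e+04 m / 1.1 m/s = 1.4e+04 s = 0.162 d.
C = 1.635·exp(−0.32·0.162) = 1.635·0.9495 = 1.552 mg/L.

1.55 mg/L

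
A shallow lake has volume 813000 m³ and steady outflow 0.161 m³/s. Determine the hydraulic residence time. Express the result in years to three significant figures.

Q = 0.161 m³/s × 3.156e+07 s/yr = 5.081e+06 m³/yr.
Hydraulic residence time τ = V/Q = 813000/5.081e+06 = 0.16 yr.

0.160 yr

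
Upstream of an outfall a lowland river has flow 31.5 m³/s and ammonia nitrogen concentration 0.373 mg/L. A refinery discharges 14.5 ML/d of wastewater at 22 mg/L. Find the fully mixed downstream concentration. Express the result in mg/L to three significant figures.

14.5 ML/d = 0.1678 m³/s.
Conservation of mass across the mixing zone: C = (0.1678·22 + 31.5·0.373) / (0.1678 + 31.5) = 15.44/31.67 = 0.4876 mg/L.

0.488 mg/L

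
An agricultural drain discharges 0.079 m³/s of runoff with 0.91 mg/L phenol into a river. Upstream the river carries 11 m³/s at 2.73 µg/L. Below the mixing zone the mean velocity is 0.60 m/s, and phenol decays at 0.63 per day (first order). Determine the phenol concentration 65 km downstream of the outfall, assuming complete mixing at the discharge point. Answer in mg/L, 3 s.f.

0.00418 mg/L

2.73 µg/L = 0.00273 mg/L.
After complete mixing, C₀ = (0.079·0.91 + 11·0.00273) / 11.08 = 0.009199 mg/L.
Travel time t = 6.5e+04 m / 0.60 m/s = 1.083e+05 s = 1.254 d.
C = 0.009199·exp(−0.63·1.254) = 0.009199·0.4539 = 0.004175 mg/L.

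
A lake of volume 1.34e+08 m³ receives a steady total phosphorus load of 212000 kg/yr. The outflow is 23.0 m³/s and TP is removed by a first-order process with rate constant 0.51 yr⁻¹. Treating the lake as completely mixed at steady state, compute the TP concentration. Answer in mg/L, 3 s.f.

Outflow Q = 23.0 m³/s × 3.156e+07 s/yr = 7.258e+08 m³/yr.
Steady-state CSTR mass balance: W = Q·C + k·V·C, so C = W/(Q + kV).
Q + kV = 7.258e+08 + 0.51·1.34e+08 = 7.942e+08 m³/yr.
C = 212000/7.942e+08 = 0.0002669 kg/m³ = 0.2669 mg/L.

0.267 mg/L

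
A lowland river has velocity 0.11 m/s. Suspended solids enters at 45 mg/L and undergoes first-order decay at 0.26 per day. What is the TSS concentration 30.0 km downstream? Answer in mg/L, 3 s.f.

Travel time t = 30.0 km / 0.11 m/s = 3e+04/0.11 = 2.727e+05 s = 3.157 d.
First-order decay: C = 45·exp(−0.26·3.157) = 45·0.4401 = 19.81 mg/L.

19.8 mg/L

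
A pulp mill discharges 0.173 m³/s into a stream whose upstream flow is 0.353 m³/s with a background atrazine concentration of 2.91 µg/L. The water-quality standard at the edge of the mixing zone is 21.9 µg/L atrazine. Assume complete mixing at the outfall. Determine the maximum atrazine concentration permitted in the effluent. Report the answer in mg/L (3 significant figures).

0.0606 mg/L

2.91 µg/L = 0.00291 mg/L.
21.9 µg/L = 0.0219 mg/L.
Mass balance: 0.0219·0.526 = 0.173·Cₑ + 0.353·0.00291.
Cₑ = (0.01152 − 0.001027) / 0.173 = 0.06065 mg/L.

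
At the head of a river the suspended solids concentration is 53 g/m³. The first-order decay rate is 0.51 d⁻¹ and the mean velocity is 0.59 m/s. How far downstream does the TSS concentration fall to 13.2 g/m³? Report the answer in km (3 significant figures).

139 km

From C = C₀·e^(−kt), t = ln(C₀/C)/k = ln(53/13.2)/0.51 = 1.39/0.51 = 2.726 d.
Distance = v·t = 0.59 m/s × 2.355e+05 s = 1.389e+05 m = 138.9 km.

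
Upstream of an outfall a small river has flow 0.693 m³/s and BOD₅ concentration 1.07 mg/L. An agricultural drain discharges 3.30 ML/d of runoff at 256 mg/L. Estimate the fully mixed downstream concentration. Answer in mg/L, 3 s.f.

14.4 mg/L

3.30 ML/d = 0.03819 m³/s.
Conservation of mass across the mixing zone: C = (0.03819·256 + 0.693·1.07) / (0.03819 + 0.693) = 10.52/0.7312 = 14.39 mg/L.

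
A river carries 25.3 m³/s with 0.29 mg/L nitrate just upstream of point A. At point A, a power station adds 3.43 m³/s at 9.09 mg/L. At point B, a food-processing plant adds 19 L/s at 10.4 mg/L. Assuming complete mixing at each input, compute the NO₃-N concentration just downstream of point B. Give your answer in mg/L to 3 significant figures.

After input A: C = (25.3·0.29 + 3.43·9.09) / 28.73 = 1.341 mg/L.
19 L/s = 0.019 m³/s.
After input B: C = (28.73·1.341 + 0.019·10.4) / 28.75 = 1.347 mg/L.

1.35 mg/L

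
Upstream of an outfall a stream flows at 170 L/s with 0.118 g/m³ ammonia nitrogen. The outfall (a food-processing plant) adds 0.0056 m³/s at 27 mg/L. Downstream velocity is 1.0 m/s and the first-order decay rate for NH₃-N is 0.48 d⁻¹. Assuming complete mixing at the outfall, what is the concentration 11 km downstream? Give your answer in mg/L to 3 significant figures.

0.917 mg/L

170 L/s = 0.17 m³/s.
After complete mixing, C₀ = (0.0056·27 + 0.17·0.118) / 0.1756 = 0.9753 mg/L.
Travel time t = 1.1e+04 m / 1.0 m/s = 1.1e+04 s = 0.1273 d.
C = 0.9753·exp(−0.48·0.1273) = 0.9753·0.9407 = 0.9175 mg/L.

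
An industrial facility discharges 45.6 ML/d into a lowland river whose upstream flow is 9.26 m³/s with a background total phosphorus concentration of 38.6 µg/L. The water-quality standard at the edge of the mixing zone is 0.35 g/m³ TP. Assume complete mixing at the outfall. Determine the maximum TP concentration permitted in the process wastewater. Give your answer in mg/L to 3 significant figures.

45.6 ML/d = 0.5278 m³/s.
38.6 µg/L = 0.0386 mg/L.
Mass balance: 0.35·9.788 = 0.5278·Cₑ + 9.26·0.0386.
Cₑ = (3.426 − 0.3574) / 0.5278 = 5.814 mg/L.

5.81 mg/L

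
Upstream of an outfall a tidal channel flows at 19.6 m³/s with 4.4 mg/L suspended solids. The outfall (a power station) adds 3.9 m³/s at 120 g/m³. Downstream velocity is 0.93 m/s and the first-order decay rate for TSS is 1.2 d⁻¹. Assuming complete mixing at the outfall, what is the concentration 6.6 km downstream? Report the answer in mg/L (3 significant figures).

21.4 mg/L

After complete mixing, C₀ = (3.9·120 + 19.6·4.4) / 23.5 = 23.58 mg/L.
Travel time t = 6600 m / 0.93 m/s = 7097 s = 0.08214 d.
C = 23.58·exp(−1.2·0.08214) = 23.58·0.9061 = 21.37 mg/L.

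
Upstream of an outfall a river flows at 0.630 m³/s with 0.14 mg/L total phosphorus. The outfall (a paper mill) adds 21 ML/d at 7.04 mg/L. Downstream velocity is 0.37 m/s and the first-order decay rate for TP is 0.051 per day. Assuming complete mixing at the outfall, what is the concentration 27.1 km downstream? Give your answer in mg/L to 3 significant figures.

21 ML/d = 0.2431 m³/s.
After complete mixing, C₀ = (0.2431·7.04 + 0.63·0.14) / 0.8731 = 2.061 mg/L.
Travel time t = 2.71e+04 m / 0.37 m/s = 7.324e+04 s = 0.8477 d.
C = 2.061·exp(−0.051·0.8477) = 2.061·0.9577 = 1.974 mg/L.

1.97 mg/L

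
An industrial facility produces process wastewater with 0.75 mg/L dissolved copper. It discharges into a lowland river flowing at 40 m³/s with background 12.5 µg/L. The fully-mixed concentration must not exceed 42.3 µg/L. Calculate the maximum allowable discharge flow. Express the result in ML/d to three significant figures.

12.5 µg/L = 0.0125 mg/L.
42.3 µg/L = 0.0423 mg/L.
Mass balance at complete mixing: C_std·(Q_w + Q_r) = Q_w·C_e + Q_r·C_b.
Rearranging, Q_w = Q_r·(C_std − C_b)/(C_e − C_std) = 40·(0.0423 − 0.0125) / (0.75 − 0.0423) = 1.684 m³/s.
= 145.5 ML/d.

146 ML/d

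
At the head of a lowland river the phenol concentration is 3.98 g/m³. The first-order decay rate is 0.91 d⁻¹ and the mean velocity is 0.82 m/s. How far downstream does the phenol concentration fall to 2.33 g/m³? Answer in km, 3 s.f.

From C = C₀·e^(−kt), t = ln(C₀/C)/k = ln(3.98/2.33)/0.91 = 0.5354/0.91 = 0.5884 d.
Distance = v·t = 0.82 m/s × 5.083e+04 s = 4.168e+04 m = 41.68 km.

41.7 km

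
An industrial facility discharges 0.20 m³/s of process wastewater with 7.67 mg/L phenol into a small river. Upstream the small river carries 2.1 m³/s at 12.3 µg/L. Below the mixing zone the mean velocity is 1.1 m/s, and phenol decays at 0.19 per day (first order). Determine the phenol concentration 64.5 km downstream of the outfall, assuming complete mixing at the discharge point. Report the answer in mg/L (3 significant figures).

12.3 µg/L = 0.0123 mg/L.
After complete mixing, C₀ = (0.2·7.67 + 2.1·0.0123) / 2.3 = 0.6782 mg/L.
Travel time t = 6.45e+04 m / 1.1 m/s = 5.864e+04 s = 0.6787 d.
C = 0.6782·exp(−0.19·0.6787) = 0.6782·0.879 = 0.5961 mg/L.

0.596 mg/L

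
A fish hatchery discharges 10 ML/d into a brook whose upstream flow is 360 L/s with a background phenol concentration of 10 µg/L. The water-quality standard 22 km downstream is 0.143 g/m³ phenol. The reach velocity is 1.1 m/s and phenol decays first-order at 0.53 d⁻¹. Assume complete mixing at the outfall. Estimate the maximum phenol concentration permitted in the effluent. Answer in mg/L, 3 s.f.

10 ML/d = 0.1157 m³/s.
360 L/s = 0.36 m³/s.
10 µg/L = 0.01 mg/L.
Travel time to the compliance point: t = 2.2e+04/1.1 = 2e+04 s = 0.2315 d; decay factor exp(−0.53·0.2315) = 0.8845.
So the concentration just after mixing may be at most 0.143/0.8845 = 0.1617 mg/L.
Mass balance: 0.1617·0.4757 = 0.1157·Cₑ + 0.36·0.01.
Cₑ = (0.07691 − 0.0036) / 0.1157 = 0.6334 mg/L.

0.633 mg/L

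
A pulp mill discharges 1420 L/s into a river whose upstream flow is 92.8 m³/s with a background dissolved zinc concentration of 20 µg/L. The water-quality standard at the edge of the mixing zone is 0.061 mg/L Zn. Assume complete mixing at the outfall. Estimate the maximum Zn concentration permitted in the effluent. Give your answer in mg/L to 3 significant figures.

1420 L/s = 1.42 m³/s.
20 µg/L = 0.02 mg/L.
Mass balance: 0.061·94.22 = 1.42·Cₑ + 92.8·0.02.
Cₑ = (5.747 − 1.856) / 1.42 = 2.74 mg/L.

2.74 mg/L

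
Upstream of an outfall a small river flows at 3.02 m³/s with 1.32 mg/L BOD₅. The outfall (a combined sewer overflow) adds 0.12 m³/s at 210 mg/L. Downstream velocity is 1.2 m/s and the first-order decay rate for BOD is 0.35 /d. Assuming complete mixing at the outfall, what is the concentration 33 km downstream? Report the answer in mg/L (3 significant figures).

After complete mixing, C₀ = (0.12·210 + 3.02·1.32) / 3.14 = 9.295 mg/L.
Travel time t = 3.3e+04 m / 1.2 m/s = 2.75e+04 s = 0.3183 d.
C = 9.295·exp(−0.35·0.3183) = 9.295·0.8946 = 8.315 mg/L.

8.32 mg/L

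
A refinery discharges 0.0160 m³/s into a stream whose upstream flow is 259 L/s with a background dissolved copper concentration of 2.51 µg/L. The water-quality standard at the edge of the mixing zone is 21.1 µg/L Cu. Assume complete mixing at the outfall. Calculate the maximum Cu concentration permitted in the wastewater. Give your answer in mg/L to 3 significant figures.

0.322 mg/L

259 L/s = 0.259 m³/s.
2.51 µg/L = 0.00251 mg/L.
21.1 µg/L = 0.0211 mg/L.
Mass balance: 0.0211·0.275 = 0.016·Cₑ + 0.259·0.00251.
Cₑ = (0.005803 − 0.0006501) / 0.016 = 0.322 mg/L.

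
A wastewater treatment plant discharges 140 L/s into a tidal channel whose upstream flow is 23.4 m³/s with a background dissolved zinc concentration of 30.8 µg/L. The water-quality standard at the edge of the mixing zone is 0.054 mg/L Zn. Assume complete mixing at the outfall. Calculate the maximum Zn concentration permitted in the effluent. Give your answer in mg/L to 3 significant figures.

140 L/s = 0.14 m³/s.
30.8 µg/L = 0.0308 mg/L.
Mass balance: 0.054·23.54 = 0.14·Cₑ + 23.4·0.0308.
Cₑ = (1.271 − 0.7207) / 0.14 = 3.932 mg/L.

3.93 mg/L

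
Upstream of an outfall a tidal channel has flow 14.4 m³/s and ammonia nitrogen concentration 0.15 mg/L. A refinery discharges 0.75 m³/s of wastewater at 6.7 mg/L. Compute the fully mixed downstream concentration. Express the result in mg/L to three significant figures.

0.474 mg/L

Flow-weighted mixing gives C = (0.75·6.7 + 14.4·0.15) / (0.75 + 14.4) = 7.185/15.15 = 0.4743 mg/L.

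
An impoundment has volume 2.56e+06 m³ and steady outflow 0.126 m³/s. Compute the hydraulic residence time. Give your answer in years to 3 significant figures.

0.644 yr

Q = 0.126 m³/s × 3.156e+07 s/yr = 3.976e+06 m³/yr.
Hydraulic residence time τ = V/Q = 2.56e+06/3.976e+06 = 0.6438 yr.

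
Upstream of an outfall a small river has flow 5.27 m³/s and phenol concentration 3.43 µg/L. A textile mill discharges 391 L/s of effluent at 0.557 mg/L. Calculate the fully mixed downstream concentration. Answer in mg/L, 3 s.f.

391 L/s = 0.391 m³/s.
3.43 µg/L = 0.00343 mg/L.
Flow-weighted mixing gives C = (0.391·0.557 + 5.27·0.00343) / (0.391 + 5.27) = 0.2359/5.661 = 0.04166 mg/L.

0.0417 mg/L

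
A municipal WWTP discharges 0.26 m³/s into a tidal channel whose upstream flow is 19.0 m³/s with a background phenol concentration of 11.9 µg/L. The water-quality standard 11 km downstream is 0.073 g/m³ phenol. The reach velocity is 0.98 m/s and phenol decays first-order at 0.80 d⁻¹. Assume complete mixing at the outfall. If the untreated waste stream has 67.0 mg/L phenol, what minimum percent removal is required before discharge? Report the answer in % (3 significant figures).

11.9 µg/L = 0.0119 mg/L.
Travel time to the compliance point: t = 1.1e+04/0.98 = 1.122e+04 s = 0.1299 d; decay factor exp(−0.80·0.1299) = 0.9013.
So the concentration just after mixing may be at most 0.073/0.9013 = 0.081 mg/L.
Mass balance: 0.081·19.26 = 0.26·Cₑ + 19·0.0119.
Cₑ = (1.56 − 0.2261) / 0.26 = 5.13 mg/L.
Required removal = 1 − 5.13/67.0 = 92.34 %.

92.3 %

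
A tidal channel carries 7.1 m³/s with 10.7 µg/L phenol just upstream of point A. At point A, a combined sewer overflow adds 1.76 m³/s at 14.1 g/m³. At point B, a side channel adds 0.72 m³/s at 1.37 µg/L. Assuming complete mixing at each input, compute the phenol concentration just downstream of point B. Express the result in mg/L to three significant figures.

2.60 mg/L

10.7 µg/L = 0.0107 mg/L.
After input A: C = (7.1·0.0107 + 1.76·14.1) / 8.86 = 2.809 mg/L.
1.37 µg/L = 0.00137 mg/L.
After input B: C = (8.86·2.809 + 0.72·0.00137) / 9.58 = 2.598 mg/L.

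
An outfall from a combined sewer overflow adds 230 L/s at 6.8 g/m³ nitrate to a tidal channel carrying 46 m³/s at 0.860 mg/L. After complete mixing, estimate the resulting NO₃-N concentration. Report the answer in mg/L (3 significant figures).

230 L/s = 0.23 m³/s.
Flow-weighted mixing gives C = (0.23·6.8 + 46·0.86) / (0.23 + 46) = 41.12/46.23 = 0.8896 mg/L.

0.890 mg/L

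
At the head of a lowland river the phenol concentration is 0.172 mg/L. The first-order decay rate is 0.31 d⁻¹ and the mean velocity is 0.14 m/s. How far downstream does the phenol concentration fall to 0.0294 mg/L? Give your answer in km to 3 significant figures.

From C = C₀·e^(−kt), t = ln(C₀/C)/k = ln(0.172/0.0294)/0.31 = 1.766/0.31 = 5.698 d.
Distance = v·t = 0.14 m/s × 4.923e+05 s = 6.893e+04 m = 68.93 km.

68.9 km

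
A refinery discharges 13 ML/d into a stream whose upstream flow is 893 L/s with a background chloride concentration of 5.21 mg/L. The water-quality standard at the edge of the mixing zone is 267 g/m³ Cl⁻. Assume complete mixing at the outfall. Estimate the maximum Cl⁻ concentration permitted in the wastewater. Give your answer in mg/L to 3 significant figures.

1820 mg/L

13 ML/d = 0.1505 m³/s.
893 L/s = 0.893 m³/s.
Mass balance: 267·1.043 = 0.1505·Cₑ + 0.893·5.21.
Cₑ = (278.6 − 4.653) / 0.1505 = 1821 mg/L.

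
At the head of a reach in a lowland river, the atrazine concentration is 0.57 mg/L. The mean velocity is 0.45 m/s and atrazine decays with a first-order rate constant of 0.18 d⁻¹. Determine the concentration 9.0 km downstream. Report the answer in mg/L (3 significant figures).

Travel time t = 9.0 km / 0.45 m/s = 9000/0.45 = 2e+04 s = 0.2315 d.
First-order decay: C = 0.57·exp(−0.18·0.2315) = 0.57·0.9592 = 0.5467 mg/L.

0.547 mg/L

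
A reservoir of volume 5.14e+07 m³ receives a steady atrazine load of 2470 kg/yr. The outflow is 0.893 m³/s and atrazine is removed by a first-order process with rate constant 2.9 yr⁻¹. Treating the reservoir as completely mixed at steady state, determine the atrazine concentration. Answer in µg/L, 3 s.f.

Outflow Q = 0.893 m³/s × 3.156e+07 s/yr = 2.818e+07 m³/yr.
Steady-state CSTR mass balance: W = Q·C + k·V·C, so C = W/(Q + kV).
Q + kV = 2.818e+07 + 2.9·5.14e+07 = 1.772e+08 m³/yr.
C = 2470/1.772e+08 = 1.394e-05 kg/m³ = 0.01394 mg/L = 13.94 µg/L.

13.9 µg/L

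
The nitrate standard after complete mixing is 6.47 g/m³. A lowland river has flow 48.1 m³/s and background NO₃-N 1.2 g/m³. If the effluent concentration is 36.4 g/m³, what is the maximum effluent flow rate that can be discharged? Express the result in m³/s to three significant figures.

8.47 m³/s

Mass balance at complete mixing: C_std·(Q_w + Q_r) = Q_w·C_e + Q_r·C_b.
Rearranging, Q_w = Q_r·(C_std − C_b)/(C_e − C_std) = 48.1·(6.47 − 1.2) / (36.4 − 6.47) = 8.469 m³/s.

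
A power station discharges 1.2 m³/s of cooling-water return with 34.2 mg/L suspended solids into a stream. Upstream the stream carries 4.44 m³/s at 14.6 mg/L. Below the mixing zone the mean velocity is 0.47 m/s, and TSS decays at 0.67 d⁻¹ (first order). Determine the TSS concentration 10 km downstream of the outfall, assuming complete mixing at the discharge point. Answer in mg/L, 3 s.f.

After complete mixing, C₀ = (1.2·34.2 + 4.44·14.6) / 5.64 = 18.77 mg/L.
Travel time t = 1e+04 m / 0.47 m/s = 2.128e+04 s = 0.2463 d.
C = 18.77·exp(−0.67·0.2463) = 18.77·0.8479 = 15.92 mg/L.

15.9 mg/L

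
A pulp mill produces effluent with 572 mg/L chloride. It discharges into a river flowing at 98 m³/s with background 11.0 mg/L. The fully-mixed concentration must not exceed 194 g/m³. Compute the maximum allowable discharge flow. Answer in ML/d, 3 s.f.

4100 ML/d

Mass balance at complete mixing: C_std·(Q_w + Q_r) = Q_w·C_e + Q_r·C_b.
Rearranging, Q_w = Q_r·(C_std − C_b)/(C_e − C_std) = 98·(194 − 11) / (572 − 194) = 47.44 m³/s.
= 4099 ML/d.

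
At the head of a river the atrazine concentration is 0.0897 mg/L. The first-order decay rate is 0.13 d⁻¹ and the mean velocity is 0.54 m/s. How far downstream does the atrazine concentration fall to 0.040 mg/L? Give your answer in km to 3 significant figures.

290 km

From C = C₀·e^(−kt), t = ln(C₀/C)/k = ln(0.0897/0.040)/0.13 = 0.8076/0.13 = 6.212 d.
Distance = v·t = 0.54 m/s × 5.367e+05 s = 2.898e+05 m = 289.8 km.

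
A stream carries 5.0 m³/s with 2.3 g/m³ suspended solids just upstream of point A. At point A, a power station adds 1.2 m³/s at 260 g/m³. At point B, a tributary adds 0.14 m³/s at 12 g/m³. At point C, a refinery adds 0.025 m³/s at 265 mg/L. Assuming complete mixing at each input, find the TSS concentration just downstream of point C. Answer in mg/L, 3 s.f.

52.1 mg/L

After input A: C = (5·2.3 + 1.2·260) / 6.2 = 52.18 mg/L.
After input B: C = (6.2·52.18 + 0.14·12) / 6.34 = 51.29 mg/L.
After input C: C = (6.34·51.29 + 0.025·265) / 6.365 = 52.13 mg/L.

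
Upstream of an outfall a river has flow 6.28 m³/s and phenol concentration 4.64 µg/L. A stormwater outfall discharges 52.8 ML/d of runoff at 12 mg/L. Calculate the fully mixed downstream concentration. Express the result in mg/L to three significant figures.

52.8 ML/d = 0.6111 m³/s.
4.64 µg/L = 0.00464 mg/L.
Flow-weighted mixing gives C = (0.6111·12 + 6.28·0.00464) / (0.6111 + 6.28) = 7.362/6.891 = 1.068 mg/L.

1.07 mg/L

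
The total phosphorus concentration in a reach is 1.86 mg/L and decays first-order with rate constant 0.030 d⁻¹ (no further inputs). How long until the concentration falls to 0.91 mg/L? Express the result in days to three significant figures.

23.8 d

t = ln(C₀/C)/k = ln(1.86/0.91)/0.030 = 0.7149/0.030 = 23.83 d.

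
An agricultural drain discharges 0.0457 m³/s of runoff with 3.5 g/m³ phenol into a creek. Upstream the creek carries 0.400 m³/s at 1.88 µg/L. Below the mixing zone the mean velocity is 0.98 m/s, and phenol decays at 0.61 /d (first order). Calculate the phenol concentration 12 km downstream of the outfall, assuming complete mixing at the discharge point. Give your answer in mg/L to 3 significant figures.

0.331 mg/L

1.88 µg/L = 0.00188 mg/L.
After complete mixing, C₀ = (0.0457·3.5 + 0.4·0.00188) / 0.4457 = 0.3606 mg/L.
Travel time t = 1.2e+04 m / 0.98 m/s = 1.224e+04 s = 0.1417 d.
C = 0.3606·exp(−0.61·0.1417) = 0.3606·0.9172 = 0.3307 mg/L.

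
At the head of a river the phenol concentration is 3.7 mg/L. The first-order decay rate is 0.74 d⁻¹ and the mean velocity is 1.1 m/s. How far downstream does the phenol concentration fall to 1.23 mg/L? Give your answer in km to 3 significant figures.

From C = C₀·e^(−kt), t = ln(C₀/C)/k = ln(3.7/1.23)/0.74 = 1.101/0.74 = 1.488 d.
Distance = v·t = 1.1 m/s × 1.286e+05 s = 1.414e+05 m = 141.4 km.

141 km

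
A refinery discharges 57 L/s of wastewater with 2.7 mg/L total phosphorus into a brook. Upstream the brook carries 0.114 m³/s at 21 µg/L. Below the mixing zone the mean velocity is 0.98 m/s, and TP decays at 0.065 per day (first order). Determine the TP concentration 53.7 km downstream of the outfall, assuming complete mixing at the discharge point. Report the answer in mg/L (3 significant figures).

0.877 mg/L

57 L/s = 0.057 m³/s.
21 µg/L = 0.021 mg/L.
After complete mixing, C₀ = (0.057·2.7 + 0.114·0.021) / 0.171 = 0.914 mg/L.
Travel time t = 5.37e+04 m / 0.98 m/s = 5.48e+04 s = 0.6342 d.
C = 0.914·exp(−0.065·0.6342) = 0.914·0.9596 = 0.8771 mg/L.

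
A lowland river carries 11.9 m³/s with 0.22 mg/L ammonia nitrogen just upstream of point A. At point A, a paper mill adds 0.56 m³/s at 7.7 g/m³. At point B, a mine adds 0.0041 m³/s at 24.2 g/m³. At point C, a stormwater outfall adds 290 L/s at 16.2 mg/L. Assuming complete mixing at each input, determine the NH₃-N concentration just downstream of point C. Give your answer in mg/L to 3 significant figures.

After input A: C = (11.9·0.22 + 0.56·7.7) / 12.46 = 0.5562 mg/L.
After input B: C = (12.46·0.5562 + 0.0041·24.2) / 12.46 = 0.564 mg/L.
290 L/s = 0.29 m³/s.
After input C: C = (12.46·0.564 + 0.29·16.2) / 12.75 = 0.9195 mg/L.

0.919 mg/L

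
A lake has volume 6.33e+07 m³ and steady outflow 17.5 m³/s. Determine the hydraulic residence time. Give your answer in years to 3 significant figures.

0.115 yr

Q = 17.5 m³/s × 3.156e+07 s/yr = 5.523e+08 m³/yr.
Hydraulic residence time τ = V/Q = 6.33e+07/5.523e+08 = 0.1146 yr.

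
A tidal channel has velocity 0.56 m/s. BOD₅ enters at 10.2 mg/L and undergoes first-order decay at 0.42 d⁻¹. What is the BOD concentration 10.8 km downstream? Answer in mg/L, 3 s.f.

Travel time t = 10.8 km / 0.56 m/s = 1.08e+04/0.56 = 1.929e+04 s = 0.2232 d.
First-order decay: C = 10.2·exp(−0.42·0.2232) = 10.2·0.9105 = 9.287 mg/L.

9.29 mg/L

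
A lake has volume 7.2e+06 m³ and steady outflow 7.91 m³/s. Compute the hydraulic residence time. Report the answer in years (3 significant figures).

Q = 7.91 m³/s × 3.156e+07 s/yr = 2.496e+08 m³/yr.
Hydraulic residence time τ = V/Q = 7.2e+06/2.496e+08 = 0.02884 yr.

0.0288 yr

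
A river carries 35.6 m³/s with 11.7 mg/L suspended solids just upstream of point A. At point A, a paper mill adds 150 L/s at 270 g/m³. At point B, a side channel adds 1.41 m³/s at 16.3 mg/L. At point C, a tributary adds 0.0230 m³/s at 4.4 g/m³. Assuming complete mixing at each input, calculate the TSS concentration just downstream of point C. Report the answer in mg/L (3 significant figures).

150 L/s = 0.15 m³/s.
After input A: C = (35.6·11.7 + 0.15·270) / 35.75 = 12.78 mg/L.
After input B: C = (35.75·12.78 + 1.41·16.3) / 37.16 = 12.92 mg/L.
After input C: C = (37.16·12.92 + 0.023·4.4) / 37.18 = 12.91 mg/L.

12.9 mg/L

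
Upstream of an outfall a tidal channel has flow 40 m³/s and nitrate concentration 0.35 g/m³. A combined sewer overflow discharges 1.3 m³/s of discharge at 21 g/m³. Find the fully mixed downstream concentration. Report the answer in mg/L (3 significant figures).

Flow-weighted mixing gives C = (1.3·21 + 40·0.35) / (1.3 + 40) = 41.3/41.3 = 1 mg/L.

1.00 mg/L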